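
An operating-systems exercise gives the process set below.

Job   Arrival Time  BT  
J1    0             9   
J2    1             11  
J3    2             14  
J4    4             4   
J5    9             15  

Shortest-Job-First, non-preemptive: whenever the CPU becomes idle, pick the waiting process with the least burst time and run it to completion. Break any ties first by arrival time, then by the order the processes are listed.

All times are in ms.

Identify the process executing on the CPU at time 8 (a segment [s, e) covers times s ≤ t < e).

J1

Timeline: | J1 0-9 | J4 9-13 | J2 13-24 | J3 24-38 | J5 38-53 |
Completion: J1=9  J2=24  J3=38  J4=13  J5=53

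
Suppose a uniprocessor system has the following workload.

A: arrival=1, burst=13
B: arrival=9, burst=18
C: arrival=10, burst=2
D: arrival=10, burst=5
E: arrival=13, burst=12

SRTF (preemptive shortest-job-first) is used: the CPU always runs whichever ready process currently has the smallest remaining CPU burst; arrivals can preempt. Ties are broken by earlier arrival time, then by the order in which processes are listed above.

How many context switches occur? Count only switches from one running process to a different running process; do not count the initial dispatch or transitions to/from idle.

5

Timeline: | idle 0-1 | A 1-10 | C 10-12 | A 12-16 | D 16-21 | E 21-33 | B 33-51 |
Completion: A=16  B=51  C=12  D=21  E=33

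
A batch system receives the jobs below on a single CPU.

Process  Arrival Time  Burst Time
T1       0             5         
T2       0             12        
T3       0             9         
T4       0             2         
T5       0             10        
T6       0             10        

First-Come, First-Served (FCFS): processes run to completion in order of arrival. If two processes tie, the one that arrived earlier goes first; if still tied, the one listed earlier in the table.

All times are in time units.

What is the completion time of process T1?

5

Timeline: | T1 0-5 | T2 5-17 | T3 17-26 | T4 26-28 | T5 28-38 | T6 38-48 |
Completion: T1=5  T2=17  T3=26  T4=28  T5=38  T6=48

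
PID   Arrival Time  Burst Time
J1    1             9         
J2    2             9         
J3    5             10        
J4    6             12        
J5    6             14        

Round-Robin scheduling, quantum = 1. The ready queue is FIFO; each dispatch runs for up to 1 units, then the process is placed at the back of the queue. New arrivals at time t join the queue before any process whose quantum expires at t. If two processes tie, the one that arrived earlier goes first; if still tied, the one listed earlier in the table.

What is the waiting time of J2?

Gantt: | idle 0-1 | J1 1-2 | J2 2-3 | J1 3-4 | J2 4-5 | J1 5-6 | J3 6-7 | J2 7-8 | J4 8-9 | J5 9-10 | J1 10-11 | J3 11-12 | J2 12-13 | J4 13-14 | J5 14-15 | J1 15-16 | J3 16-17 | J2 17-18 | J4 18-19 | J5 19-20 | J1 20-21 | J3 21-22 | J2 22-23 | J4 23-24 | J5 24-25 | J1 25-26 | J3 26-27 | J2 27-28 | J4 28-29 | J5 29-30 | J1 30-31 | J3 31-32 | J2 32-33 | J4 33-34 | J5 34-35 | J1 35-36 | J3 36-37 | J2 37-38 | J4 38-39 | J5 39-40 | J3 40-41 | J4 41-42 | J5 42-43 | J3 43-44 | J4 44-45 | J5 45-46 | J3 46-47 | J4 47-48 | J5 48-49 | J4 49-50 | J5 50-51 | J4 51-52 | J5 52-55 |
Completion: J1=36  J2=38  J3=47  J4=52  J5=55
Turnaround (C−A): J1=35  J2=36  J3=42  J4=46  J5=49
Waiting(J2) = turnaround − burst = 36 − 9 = 27

27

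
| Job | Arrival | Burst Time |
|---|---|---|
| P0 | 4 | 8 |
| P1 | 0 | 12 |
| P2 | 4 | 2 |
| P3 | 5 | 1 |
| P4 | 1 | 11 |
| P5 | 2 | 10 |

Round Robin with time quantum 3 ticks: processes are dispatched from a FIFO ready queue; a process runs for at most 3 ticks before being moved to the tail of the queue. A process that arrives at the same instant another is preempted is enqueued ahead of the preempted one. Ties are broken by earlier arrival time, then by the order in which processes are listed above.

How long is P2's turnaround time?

13

Gantt: | P1 0-3 | P4 3-6 | P5 6-9 | P1 9-12 | P0 12-15 | P2 15-17 | P3 17-18 | P4 18-21 | P5 21-24 | P1 24-27 | P0 27-30 | P4 30-33 | P5 33-36 | P1 36-39 | P0 39-41 | P4 41-43 | P5 43-44 |
Completion: P0=41  P1=39  P2=17  P3=18  P4=43  P5=44
Turnaround (C−A): P0=37  P1=39  P2=13  P3=13  P4=42  P5=42
Turnaround(P2) = completion − arrival = 17 − 4 = 13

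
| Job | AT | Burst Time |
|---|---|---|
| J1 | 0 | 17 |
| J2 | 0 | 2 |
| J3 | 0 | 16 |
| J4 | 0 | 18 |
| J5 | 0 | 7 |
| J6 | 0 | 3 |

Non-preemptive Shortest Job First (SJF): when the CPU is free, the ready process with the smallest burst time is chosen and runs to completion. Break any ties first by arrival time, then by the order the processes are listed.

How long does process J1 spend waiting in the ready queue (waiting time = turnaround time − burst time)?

28

Gantt: | J2 0-2 | J6 2-5 | J5 5-12 | J3 12-28 | J1 28-45 | J4 45-63 |
Completion: J1=45  J2=2  J3=28  J4=63  J5=12  J6=5
Waiting(J1) = turnaround − burst = 45 − 17 = 28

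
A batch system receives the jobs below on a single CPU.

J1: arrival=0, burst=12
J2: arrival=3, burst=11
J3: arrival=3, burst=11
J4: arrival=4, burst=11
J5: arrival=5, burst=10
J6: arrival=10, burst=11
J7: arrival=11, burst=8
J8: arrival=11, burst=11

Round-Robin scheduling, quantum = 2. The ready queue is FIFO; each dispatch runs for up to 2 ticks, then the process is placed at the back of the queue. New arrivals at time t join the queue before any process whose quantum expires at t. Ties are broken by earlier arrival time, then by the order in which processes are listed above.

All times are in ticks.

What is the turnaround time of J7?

Gantt: | J1 0-4 | J2 4-6 | J3 6-8 | J4 8-10 | J1 10-12 | J5 12-14 | J2 14-16 | J3 16-18 | J6 18-20 | J4 20-22 | J7 22-24 | J8 24-26 | J1 26-28 | J5 28-30 | J2 30-32 | J3 32-34 | J6 34-36 | J4 36-38 | J7 38-40 | J8 40-42 | J1 42-44 | J5 44-46 | J2 46-48 | J3 48-50 | J6 50-52 | J4 52-54 | J7 54-56 | J8 56-58 | J1 58-60 | J5 60-62 | J2 62-64 | J3 64-66 | J6 66-68 | J4 68-70 | J7 70-72 | J8 72-74 | J5 74-76 | J2 76-77 | J3 77-78 | J6 78-80 | J4 80-81 | J8 81-83 | J6 83-84 | J8 84-85 |
Completion: J1=60  J2=77  J3=78  J4=81  J5=76  J6=84  J7=72  J8=85
Turnaround(J7) = completion − arrival = 72 − 11 = 61

61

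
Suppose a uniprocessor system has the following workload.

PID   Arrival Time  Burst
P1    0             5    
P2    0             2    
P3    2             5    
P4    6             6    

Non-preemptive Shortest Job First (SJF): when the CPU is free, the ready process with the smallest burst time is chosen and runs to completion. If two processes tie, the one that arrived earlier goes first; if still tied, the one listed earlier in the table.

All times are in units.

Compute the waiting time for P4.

Timeline: | P2 0-2 | P1 2-7 | P3 7-12 | P4 12-18 |
Completion: P1=7  P2=2  P3=12  P4=18
Turnaround (C−A): P1=7  P2=2  P3=10  P4=12
Waiting(P4) = turnaround − burst = 12 − 6 = 6

6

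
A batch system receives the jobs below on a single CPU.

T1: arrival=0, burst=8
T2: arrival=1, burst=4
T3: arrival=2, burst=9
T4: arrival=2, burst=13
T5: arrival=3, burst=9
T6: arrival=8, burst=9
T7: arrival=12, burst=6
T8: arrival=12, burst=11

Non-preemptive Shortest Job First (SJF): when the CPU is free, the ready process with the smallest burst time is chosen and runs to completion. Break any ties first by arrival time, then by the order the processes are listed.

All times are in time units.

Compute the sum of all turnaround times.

Schedule: | T1 0-8 | T2 8-12 | T7 12-18 | T3 18-27 | T5 27-36 | T6 36-45 | T8 45-56 | T4 56-69 |
Completion: T1=8  T2=12  T3=27  T4=69  T5=36  T6=45  T7=18  T8=56
Turnaround = completion − arrival: T1=8, T2=11, T3=25, T4=67, T5=33, T6=37, T7=6, T8=44
Total turnaround = 8 + 11 + 25 + 67 + 33 + 37 + 6 + 44 = 231

231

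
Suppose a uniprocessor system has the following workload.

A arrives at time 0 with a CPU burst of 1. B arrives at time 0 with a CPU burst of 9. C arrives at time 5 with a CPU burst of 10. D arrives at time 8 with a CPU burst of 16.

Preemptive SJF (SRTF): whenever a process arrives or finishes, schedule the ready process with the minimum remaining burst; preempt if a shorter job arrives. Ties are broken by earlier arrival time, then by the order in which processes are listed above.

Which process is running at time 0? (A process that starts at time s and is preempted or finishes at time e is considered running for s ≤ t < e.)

Schedule: | A 0-1 | B 1-10 | C 10-20 | D 20-36 |
Completion: A=1  B=10  C=20  D=36

A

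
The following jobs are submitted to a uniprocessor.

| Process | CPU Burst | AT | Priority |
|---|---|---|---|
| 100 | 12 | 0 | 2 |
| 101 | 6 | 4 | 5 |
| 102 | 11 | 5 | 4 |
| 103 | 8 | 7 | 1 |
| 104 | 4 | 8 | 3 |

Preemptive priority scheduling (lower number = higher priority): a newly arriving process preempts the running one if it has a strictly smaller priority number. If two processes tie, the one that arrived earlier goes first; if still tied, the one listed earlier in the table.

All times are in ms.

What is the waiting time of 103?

0

Gantt: | 100 0-7 | 103 7-15 | 100 15-20 | 104 20-24 | 102 24-35 | 101 35-41 |
Completion: 100=20  101=41  102=35  103=15  104=24
Waiting(103) = turnaround − burst = 8 − 8 = 0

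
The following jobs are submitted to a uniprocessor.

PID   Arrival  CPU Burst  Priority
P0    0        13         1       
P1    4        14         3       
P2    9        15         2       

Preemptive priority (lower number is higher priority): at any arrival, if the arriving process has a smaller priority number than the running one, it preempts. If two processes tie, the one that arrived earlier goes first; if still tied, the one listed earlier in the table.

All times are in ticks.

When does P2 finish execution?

28

Schedule: | P0 0-13 | P2 13-28 | P1 28-42 |
Completion: P0=13  P1=42  P2=28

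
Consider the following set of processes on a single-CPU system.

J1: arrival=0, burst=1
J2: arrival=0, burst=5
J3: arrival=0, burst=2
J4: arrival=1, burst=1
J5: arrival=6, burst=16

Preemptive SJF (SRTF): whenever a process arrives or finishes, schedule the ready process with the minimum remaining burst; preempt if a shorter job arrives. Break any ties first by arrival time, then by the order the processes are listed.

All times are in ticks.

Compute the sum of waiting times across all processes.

Schedule: | J1 0-1 | J4 1-2 | J3 2-4 | J2 4-9 | J5 9-25 |
Completion: J1=1  J2=9  J3=4  J4=2  J5=25
Waiting = turnaround − burst: J1=0, J2=4, J3=2, J4=0, J5=3
Total waiting = 0 + 4 + 2 + 0 + 3 = 9

9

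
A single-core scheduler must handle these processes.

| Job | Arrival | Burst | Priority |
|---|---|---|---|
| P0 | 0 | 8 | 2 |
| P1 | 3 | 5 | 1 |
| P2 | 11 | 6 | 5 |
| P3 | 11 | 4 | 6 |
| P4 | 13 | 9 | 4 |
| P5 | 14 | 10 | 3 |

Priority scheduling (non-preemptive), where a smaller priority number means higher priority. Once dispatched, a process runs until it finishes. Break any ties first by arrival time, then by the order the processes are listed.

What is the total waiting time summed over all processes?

Gantt: | P0 0-8 | P1 8-13 | P4 13-22 | P5 22-32 | P2 32-38 | P3 38-42 |
Completion: P0=8  P1=13  P2=38  P3=42  P4=22  P5=32
Waiting = turnaround − burst: P0=0, P1=5, P2=21, P3=27, P4=0, P5=8
Total waiting = 0 + 5 + 21 + 27 + 0 + 8 = 61

61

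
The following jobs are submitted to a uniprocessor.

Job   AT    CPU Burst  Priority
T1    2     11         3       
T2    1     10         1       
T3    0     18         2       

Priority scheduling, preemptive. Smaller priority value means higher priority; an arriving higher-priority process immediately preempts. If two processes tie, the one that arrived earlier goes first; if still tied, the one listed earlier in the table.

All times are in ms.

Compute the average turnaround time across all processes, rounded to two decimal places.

25.00

Gantt: | T3 0-1 | T2 1-11 | T3 11-28 | T1 28-39 |
Completion: T1=39  T2=11  T3=28
Turnaround (C−A): T1=37  T2=10  T3=28
Turnaround times: T1=37, T2=10, T3=28
Average turnaround = (37+10+28) / 3 = 75/3 = 25.00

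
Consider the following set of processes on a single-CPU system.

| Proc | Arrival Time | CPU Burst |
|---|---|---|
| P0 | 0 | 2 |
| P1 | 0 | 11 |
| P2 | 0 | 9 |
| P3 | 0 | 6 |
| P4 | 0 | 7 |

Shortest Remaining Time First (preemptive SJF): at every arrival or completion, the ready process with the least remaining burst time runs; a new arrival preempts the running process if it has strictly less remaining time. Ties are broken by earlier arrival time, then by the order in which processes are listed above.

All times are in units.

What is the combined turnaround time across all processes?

Gantt: | P0 0-2 | P3 2-8 | P4 8-15 | P2 15-24 | P1 24-35 |
Completion: P0=2  P1=35  P2=24  P3=8  P4=15
Turnaround (C−A): P0=2  P1=35  P2=24  P3=8  P4=15
Turnaround = completion − arrival: P0=2, P1=35, P2=24, P3=8, P4=15
Total turnaround = 2 + 35 + 24 + 8 + 15 = 84

84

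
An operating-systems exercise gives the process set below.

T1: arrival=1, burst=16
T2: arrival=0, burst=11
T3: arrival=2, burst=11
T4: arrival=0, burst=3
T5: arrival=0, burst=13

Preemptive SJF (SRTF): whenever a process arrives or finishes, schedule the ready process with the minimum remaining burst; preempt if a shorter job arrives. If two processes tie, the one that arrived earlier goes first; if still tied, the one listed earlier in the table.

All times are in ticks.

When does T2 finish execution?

14

Timeline: | T4 0-3 | T2 3-14 | T3 14-25 | T5 25-38 | T1 38-54 |
Completion: T1=54  T2=14  T3=25  T4=3  T5=38
Turnaround (C−A): T1=53  T2=14  T3=23  T4=3  T5=38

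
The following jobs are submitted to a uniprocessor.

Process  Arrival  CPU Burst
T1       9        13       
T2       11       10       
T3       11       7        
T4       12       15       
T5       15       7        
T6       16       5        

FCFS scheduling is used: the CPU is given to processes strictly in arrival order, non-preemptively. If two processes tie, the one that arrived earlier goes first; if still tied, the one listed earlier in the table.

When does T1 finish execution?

Schedule: | idle 0-9 | T1 9-22 | T2 22-32 | T3 32-39 | T4 39-54 | T5 54-61 | T6 61-66 |
Completion: T1=22  T2=32  T3=39  T4=54  T5=61  T6=66

22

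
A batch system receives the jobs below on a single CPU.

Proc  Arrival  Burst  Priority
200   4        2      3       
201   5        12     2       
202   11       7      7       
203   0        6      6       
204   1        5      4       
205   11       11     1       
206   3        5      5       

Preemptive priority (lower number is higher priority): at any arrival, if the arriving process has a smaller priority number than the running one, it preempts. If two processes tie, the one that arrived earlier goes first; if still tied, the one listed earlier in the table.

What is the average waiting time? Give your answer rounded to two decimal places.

Timeline: | 203 0-1 | 204 1-4 | 200 4-5 | 201 5-11 | 205 11-22 | 201 22-28 | 200 28-29 | 204 29-31 | 206 31-36 | 203 36-41 | 202 41-48 |
Completion: 200=29  201=28  202=48  203=41  204=31  205=22  206=36
Waiting times: 200=23, 201=11, 202=30, 203=35, 204=25, 205=0, 206=28
Average waiting = (23+11+30+35+25+0+28) / 7 = 152/7 = 21.71

21.71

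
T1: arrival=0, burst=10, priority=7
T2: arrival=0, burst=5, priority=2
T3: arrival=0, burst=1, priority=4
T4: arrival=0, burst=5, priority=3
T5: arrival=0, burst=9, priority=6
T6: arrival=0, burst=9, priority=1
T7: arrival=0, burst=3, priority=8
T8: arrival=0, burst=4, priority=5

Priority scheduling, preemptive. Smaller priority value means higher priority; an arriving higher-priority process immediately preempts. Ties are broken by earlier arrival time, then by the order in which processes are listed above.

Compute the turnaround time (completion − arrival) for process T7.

46

Timeline: | T6 0-9 | T2 9-14 | T4 14-19 | T3 19-20 | T8 20-24 | T5 24-33 | T1 33-43 | T7 43-46 |
Completion: T1=43  T2=14  T3=20  T4=19  T5=33  T6=9  T7=46  T8=24
Turnaround (C−A): T1=43  T2=14  T3=20  T4=19  T5=33  T6=9  T7=46  T8=24
Turnaround(T7) = completion − arrival = 46 − 0 = 46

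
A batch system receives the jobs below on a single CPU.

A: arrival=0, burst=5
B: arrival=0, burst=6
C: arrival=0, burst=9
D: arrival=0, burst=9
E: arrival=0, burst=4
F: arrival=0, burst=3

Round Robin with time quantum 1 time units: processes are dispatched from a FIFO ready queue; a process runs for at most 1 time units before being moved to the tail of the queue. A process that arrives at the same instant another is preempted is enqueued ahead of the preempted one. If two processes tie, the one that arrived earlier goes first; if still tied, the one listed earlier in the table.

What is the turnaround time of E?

23

Schedule: | A 0-1 | B 1-2 | C 2-3 | D 3-4 | E 4-5 | F 5-6 | A 6-7 | B 7-8 | C 8-9 | D 9-10 | E 10-11 | F 11-12 | A 12-13 | B 13-14 | C 14-15 | D 15-16 | E 16-17 | F 17-18 | A 18-19 | B 19-20 | C 20-21 | D 21-22 | E 22-23 | A 23-24 | B 24-25 | C 25-26 | D 26-27 | B 27-28 | C 28-29 | D 29-30 | C 30-31 | D 31-32 | C 32-33 | D 33-34 | C 34-35 | D 35-36 |
Completion: A=24  B=28  C=35  D=36  E=23  F=18
Turnaround (C−A): A=24  B=28  C=35  D=36  E=23  F=18
Turnaround(E) = completion − arrival = 23 − 0 = 23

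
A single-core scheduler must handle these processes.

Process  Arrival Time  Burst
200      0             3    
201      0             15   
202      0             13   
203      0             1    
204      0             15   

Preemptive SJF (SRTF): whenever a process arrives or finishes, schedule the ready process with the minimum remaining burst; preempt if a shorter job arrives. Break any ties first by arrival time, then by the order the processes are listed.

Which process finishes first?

Schedule: | 203 0-1 | 200 1-4 | 202 4-17 | 201 17-32 | 204 32-47 |
Completion: 200=4  201=32  202=17  203=1  204=47
Finish order: 203 → 200 → 202 → 201 → 204

203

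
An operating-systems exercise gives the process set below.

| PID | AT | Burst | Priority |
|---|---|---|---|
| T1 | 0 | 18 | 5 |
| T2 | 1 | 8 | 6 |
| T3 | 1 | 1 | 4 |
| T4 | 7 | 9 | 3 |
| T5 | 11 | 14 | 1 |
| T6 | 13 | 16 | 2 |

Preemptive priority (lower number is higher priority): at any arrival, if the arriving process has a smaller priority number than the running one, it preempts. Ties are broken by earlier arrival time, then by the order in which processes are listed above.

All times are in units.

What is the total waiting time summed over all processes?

139

Timeline: | T1 0-1 | T3 1-2 | T1 2-7 | T4 7-11 | T5 11-25 | T6 25-41 | T4 41-46 | T1 46-58 | T2 58-66 |
Completion: T1=58  T2=66  T3=2  T4=46  T5=25  T6=41
Waiting = turnaround − burst: T1=40, T2=57, T3=0, T4=30, T5=0, T6=12
Total waiting = 40 + 57 + 0 + 30 + 0 + 12 = 139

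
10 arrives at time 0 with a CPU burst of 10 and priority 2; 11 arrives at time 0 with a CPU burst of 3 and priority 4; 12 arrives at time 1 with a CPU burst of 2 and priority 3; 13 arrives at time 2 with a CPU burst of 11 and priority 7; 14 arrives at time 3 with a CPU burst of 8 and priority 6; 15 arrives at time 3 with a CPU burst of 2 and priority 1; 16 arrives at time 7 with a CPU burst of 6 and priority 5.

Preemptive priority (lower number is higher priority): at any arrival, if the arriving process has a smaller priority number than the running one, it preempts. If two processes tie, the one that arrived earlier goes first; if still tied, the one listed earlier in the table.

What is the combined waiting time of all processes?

86

Schedule: | 10 0-3 | 15 3-5 | 10 5-12 | 12 12-14 | 11 14-17 | 16 17-23 | 14 23-31 | 13 31-42 |
Completion: 10=12  11=17  12=14  13=42  14=31  15=5  16=23
Turnaround (C−A): 10=12  11=17  12=13  13=40  14=28  15=2  16=16
Waiting = turnaround − burst: 10=2, 11=14, 12=11, 13=29, 14=20, 15=0, 16=10
Total waiting = 2 + 14 + 11 + 29 + 20 + 0 + 10 = 86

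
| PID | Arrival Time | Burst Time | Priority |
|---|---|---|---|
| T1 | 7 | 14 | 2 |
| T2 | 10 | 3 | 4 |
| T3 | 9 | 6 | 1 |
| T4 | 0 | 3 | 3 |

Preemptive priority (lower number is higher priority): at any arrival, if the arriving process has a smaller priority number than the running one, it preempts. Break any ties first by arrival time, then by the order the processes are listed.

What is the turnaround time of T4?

3

Timeline: | T4 0-3 | idle 3-7 | T1 7-9 | T3 9-15 | T1 15-27 | T2 27-30 |
Completion: T1=27  T2=30  T3=15  T4=3
Turnaround(T4) = completion − arrival = 3 − 0 = 3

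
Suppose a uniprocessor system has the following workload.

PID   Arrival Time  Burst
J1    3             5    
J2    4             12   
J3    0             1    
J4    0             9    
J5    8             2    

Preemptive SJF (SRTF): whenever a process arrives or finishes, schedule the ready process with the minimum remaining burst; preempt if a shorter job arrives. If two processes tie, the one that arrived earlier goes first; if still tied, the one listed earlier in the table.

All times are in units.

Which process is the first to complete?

Timeline: | J3 0-1 | J4 1-3 | J1 3-8 | J5 8-10 | J4 10-17 | J2 17-29 |
Completion: J1=8  J2=29  J3=1  J4=17  J5=10
Turnaround (C−A): J1=5  J2=25  J3=1  J4=17  J5=2
Finish order: J3 → J1 → J5 → J4 → J2

J3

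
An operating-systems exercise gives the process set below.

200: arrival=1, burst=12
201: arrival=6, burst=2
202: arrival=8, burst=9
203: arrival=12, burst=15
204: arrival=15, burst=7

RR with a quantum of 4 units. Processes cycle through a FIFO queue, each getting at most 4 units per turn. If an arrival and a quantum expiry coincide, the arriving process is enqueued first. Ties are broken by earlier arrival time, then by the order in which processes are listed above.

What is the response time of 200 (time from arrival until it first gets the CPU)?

Timeline: | idle 0-1 | 200 1-9 | 201 9-11 | 202 11-15 | 200 15-19 | 203 19-23 | 204 23-27 | 202 27-31 | 203 31-35 | 204 35-38 | 202 38-39 | 203 39-46 |
Completion: 200=19  201=11  202=39  203=46  204=38
Response(200) = first start − arrival = 1 − 1 = 0

0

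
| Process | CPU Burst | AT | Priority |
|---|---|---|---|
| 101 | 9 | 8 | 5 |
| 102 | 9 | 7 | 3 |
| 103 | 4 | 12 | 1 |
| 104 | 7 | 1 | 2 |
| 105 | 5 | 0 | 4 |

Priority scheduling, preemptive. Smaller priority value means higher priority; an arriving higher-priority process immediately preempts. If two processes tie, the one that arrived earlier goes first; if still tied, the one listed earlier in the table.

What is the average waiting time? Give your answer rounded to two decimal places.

Schedule: | 105 0-1 | 104 1-8 | 102 8-12 | 103 12-16 | 102 16-21 | 105 21-25 | 101 25-34 |
Completion: 101=34  102=21  103=16  104=8  105=25
Turnaround (C−A): 101=26  102=14  103=4  104=7  105=25
Waiting times: 101=17, 102=5, 103=0, 104=0, 105=20
Average waiting = (17+5+0+0+20) / 5 = 42/5 = 8.40

8.40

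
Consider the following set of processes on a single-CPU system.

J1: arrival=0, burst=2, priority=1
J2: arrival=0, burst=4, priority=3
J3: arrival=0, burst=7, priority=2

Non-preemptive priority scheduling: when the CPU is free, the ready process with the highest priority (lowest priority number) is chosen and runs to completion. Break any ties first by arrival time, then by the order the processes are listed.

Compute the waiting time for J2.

Gantt: | J1 0-2 | J3 2-9 | J2 9-13 |
Completion: J1=2  J2=13  J3=9
Turnaround (C−A): J1=2  J2=13  J3=9
Waiting(J2) = turnaround − burst = 13 − 4 = 9

9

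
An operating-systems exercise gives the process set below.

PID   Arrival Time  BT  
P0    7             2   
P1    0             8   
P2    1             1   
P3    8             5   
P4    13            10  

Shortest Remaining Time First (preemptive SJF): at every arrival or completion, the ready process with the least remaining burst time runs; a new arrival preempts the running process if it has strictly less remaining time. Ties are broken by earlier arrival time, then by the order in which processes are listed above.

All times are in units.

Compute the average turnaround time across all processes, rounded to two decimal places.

Gantt: | P1 0-1 | P2 1-2 | P1 2-9 | P0 9-11 | P3 11-16 | P4 16-26 |
Completion: P0=11  P1=9  P2=2  P3=16  P4=26
Turnaround times: P0=4, P1=9, P2=1, P3=8, P4=13
Average turnaround = (4+9+1+8+13) / 5 = 35/5 = 7.00

7.00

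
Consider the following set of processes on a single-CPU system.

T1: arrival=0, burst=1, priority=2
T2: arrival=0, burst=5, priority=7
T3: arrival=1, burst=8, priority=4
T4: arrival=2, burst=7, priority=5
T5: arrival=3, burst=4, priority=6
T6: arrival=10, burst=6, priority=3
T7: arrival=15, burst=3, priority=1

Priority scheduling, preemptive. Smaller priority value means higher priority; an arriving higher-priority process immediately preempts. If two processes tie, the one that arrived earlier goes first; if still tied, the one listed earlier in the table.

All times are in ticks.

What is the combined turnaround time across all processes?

104

Schedule: | T1 0-1 | T3 1-9 | T4 9-10 | T6 10-15 | T7 15-18 | T6 18-19 | T4 19-25 | T5 25-29 | T2 29-34 |
Completion: T1=1  T2=34  T3=9  T4=25  T5=29  T6=19  T7=18
Turnaround (C−A): T1=1  T2=34  T3=8  T4=23  T5=26  T6=9  T7=3
Turnaround = completion − arrival: T1=1, T2=34, T3=8, T4=23, T5=26, T6=9, T7=3
Total turnaround = 1 + 34 + 8 + 23 + 26 + 9 + 3 = 104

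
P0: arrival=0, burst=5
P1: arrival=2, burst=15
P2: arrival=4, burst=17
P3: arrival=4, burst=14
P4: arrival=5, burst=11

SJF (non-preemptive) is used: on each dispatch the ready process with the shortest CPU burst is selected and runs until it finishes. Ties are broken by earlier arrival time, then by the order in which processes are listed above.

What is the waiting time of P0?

Timeline: | P0 0-5 | P4 5-16 | P3 16-30 | P1 30-45 | P2 45-62 |
Completion: P0=5  P1=45  P2=62  P3=30  P4=16
Waiting(P0) = turnaround − burst = 5 − 5 = 0

0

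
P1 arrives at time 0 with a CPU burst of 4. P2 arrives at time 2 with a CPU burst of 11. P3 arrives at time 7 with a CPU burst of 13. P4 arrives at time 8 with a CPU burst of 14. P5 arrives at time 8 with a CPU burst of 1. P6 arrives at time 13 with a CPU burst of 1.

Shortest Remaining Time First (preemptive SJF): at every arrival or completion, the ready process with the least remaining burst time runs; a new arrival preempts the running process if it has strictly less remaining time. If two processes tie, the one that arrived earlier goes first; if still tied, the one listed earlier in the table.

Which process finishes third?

P6

Gantt: | P1 0-4 | P2 4-8 | P5 8-9 | P2 9-13 | P6 13-14 | P2 14-17 | P3 17-30 | P4 30-44 |
Completion: P1=4  P2=17  P3=30  P4=44  P5=9  P6=14
Turnaround (C−A): P1=4  P2=15  P3=23  P4=36  P5=1  P6=1
Finish order: P1 → P5 → P6 → P2 → P3 → P4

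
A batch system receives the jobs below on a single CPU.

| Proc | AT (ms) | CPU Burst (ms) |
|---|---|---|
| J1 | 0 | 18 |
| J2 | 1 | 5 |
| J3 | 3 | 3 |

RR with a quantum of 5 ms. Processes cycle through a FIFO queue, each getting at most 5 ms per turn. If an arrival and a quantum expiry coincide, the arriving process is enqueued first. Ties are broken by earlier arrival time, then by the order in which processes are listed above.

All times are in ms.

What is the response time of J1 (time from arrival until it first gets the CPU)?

Timeline: | J1 0-5 | J2 5-10 | J3 10-13 | J1 13-26 |
Completion: J1=26  J2=10  J3=13
Response(J1) = first start − arrival = 0 − 0 = 0

0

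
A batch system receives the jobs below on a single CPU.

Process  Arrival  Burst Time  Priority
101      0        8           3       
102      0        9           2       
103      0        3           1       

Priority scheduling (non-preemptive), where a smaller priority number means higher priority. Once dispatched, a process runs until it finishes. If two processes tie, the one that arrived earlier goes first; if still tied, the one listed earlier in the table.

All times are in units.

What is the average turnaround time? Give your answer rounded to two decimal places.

11.67

Gantt: | 103 0-3 | 102 3-12 | 101 12-20 |
Completion: 101=20  102=12  103=3
Turnaround times: 101=20, 102=12, 103=3
Average turnaround = (20+12+3) / 3 = 35/3 = 11.67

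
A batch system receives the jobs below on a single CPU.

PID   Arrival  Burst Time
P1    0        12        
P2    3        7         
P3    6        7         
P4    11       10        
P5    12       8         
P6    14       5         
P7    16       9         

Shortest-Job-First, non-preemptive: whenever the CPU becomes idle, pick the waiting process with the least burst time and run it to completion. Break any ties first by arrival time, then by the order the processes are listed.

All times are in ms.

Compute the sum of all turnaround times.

169

Schedule: | P1 0-12 | P2 12-19 | P6 19-24 | P3 24-31 | P5 31-39 | P7 39-48 | P4 48-58 |
Completion: P1=12  P2=19  P3=31  P4=58  P5=39  P6=24  P7=48
Turnaround (C−A): P1=12  P2=16  P3=25  P4=47  P5=27  P6=10  P7=32
Turnaround = completion − arrival: P1=12, P2=16, P3=25, P4=47, P5=27, P6=10, P7=32
Total turnaround = 12 + 16 + 25 + 47 + 27 + 10 + 32 = 169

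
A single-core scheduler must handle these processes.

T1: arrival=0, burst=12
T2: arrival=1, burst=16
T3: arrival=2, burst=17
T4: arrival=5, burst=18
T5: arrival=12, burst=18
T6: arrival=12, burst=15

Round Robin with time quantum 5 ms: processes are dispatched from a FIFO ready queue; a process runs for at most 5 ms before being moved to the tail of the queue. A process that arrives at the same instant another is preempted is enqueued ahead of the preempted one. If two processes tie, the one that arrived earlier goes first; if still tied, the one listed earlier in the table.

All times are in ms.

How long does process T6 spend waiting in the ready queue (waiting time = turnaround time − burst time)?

Schedule: | T1 0-5 | T2 5-10 | T3 10-15 | T4 15-20 | T1 20-25 | T2 25-30 | T5 30-35 | T6 35-40 | T3 40-45 | T4 45-50 | T1 50-52 | T2 52-57 | T5 57-62 | T6 62-67 | T3 67-72 | T4 72-77 | T2 77-78 | T5 78-83 | T6 83-88 | T3 88-90 | T4 90-93 | T5 93-96 |
Completion: T1=52  T2=78  T3=90  T4=93  T5=96  T6=88
Waiting(T6) = turnaround − burst = 76 − 15 = 61

61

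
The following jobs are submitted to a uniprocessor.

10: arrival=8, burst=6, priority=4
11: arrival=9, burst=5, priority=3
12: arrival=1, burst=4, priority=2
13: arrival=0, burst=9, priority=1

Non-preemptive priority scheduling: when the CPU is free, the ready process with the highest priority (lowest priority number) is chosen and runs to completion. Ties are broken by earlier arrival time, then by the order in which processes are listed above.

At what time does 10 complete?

Schedule: | 13 0-9 | 12 9-13 | 11 13-18 | 10 18-24 |
Completion: 10=24  11=18  12=13  13=9

24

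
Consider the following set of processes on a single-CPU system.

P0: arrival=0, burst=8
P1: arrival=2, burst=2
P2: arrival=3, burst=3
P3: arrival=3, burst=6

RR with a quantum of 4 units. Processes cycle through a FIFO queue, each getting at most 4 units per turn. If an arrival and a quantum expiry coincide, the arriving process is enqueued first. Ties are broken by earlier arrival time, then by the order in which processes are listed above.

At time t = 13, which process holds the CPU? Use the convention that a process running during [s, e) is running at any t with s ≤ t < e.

Schedule: | P0 0-4 | P1 4-6 | P2 6-9 | P3 9-13 | P0 13-17 | P3 17-19 |
Completion: P0=17  P1=6  P2=9  P3=19
Turnaround (C−A): P0=17  P1=4  P2=6  P3=16

P0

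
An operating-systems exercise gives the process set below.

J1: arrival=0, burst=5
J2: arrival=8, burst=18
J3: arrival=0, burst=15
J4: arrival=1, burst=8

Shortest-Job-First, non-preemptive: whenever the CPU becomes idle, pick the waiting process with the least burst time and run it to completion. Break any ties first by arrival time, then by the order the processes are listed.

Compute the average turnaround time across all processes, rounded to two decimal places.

Timeline: | J1 0-5 | J4 5-13 | J3 13-28 | J2 28-46 |
Completion: J1=5  J2=46  J3=28  J4=13
Turnaround (C−A): J1=5  J2=38  J3=28  J4=12
Turnaround times: J1=5, J2=38, J3=28, J4=12
Average turnaround = (5+38+28+12) / 4 = 83/4 = 20.75

20.75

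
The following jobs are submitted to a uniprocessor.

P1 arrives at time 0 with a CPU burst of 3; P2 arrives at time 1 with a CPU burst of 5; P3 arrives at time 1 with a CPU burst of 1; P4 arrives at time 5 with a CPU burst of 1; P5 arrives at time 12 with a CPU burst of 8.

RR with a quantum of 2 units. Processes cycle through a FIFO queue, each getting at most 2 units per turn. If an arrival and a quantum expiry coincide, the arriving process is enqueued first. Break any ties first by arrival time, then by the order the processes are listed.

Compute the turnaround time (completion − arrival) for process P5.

8

Timeline: | P1 0-2 | P2 2-4 | P3 4-5 | P1 5-6 | P2 6-8 | P4 8-9 | P2 9-10 | idle 10-12 | P5 12-20 |
Completion: P1=6  P2=10  P3=5  P4=9  P5=20
Turnaround (C−A): P1=6  P2=9  P3=4  P4=4  P5=8
Turnaround(P5) = completion − arrival = 20 − 12 = 8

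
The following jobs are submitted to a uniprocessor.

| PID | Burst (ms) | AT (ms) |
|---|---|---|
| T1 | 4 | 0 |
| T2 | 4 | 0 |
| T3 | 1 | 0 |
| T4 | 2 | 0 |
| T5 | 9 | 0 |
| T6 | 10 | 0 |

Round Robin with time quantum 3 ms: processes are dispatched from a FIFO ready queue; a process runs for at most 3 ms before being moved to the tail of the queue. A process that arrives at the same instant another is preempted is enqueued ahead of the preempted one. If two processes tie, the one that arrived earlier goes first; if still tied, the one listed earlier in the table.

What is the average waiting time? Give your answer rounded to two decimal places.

Gantt: | T1 0-3 | T2 3-6 | T3 6-7 | T4 7-9 | T5 9-12 | T6 12-15 | T1 15-16 | T2 16-17 | T5 17-20 | T6 20-23 | T5 23-26 | T6 26-30 |
Completion: T1=16  T2=17  T3=7  T4=9  T5=26  T6=30
Turnaround (C−A): T1=16  T2=17  T3=7  T4=9  T5=26  T6=30
Waiting times: T1=12, T2=13, T3=6, T4=7, T5=17, T6=20
Average waiting = (12+13+6+7+17+20) / 6 = 75/6 = 12.50

12.50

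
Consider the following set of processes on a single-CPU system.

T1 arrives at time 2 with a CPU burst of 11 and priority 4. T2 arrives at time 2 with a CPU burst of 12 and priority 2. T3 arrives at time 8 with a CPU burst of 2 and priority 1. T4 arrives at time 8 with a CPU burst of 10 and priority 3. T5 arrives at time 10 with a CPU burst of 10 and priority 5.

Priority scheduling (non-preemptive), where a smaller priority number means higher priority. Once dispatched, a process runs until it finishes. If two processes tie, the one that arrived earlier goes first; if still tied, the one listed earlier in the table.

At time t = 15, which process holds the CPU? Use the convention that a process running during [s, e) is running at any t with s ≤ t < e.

T3

Schedule: | idle 0-2 | T2 2-14 | T3 14-16 | T4 16-26 | T1 26-37 | T5 37-47 |
Completion: T1=37  T2=14  T3=16  T4=26  T5=47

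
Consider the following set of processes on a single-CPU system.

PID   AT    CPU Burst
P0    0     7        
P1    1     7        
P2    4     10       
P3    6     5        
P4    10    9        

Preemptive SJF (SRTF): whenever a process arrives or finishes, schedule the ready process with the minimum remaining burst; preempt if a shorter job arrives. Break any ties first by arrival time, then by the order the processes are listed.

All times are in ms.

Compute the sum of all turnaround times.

Gantt: | P0 0-7 | P3 7-12 | P1 12-19 | P4 19-28 | P2 28-38 |
Completion: P0=7  P1=19  P2=38  P3=12  P4=28
Turnaround = completion − arrival: P0=7, P1=18, P2=34, P3=6, P4=18
Total turnaround = 7 + 18 + 34 + 6 + 18 = 83

83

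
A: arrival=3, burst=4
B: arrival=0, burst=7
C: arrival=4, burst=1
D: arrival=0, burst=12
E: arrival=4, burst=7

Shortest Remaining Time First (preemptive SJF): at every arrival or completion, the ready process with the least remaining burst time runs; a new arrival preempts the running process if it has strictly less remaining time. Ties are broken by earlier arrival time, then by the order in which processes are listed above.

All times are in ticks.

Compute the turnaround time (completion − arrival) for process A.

9

Schedule: | B 0-4 | C 4-5 | B 5-8 | A 8-12 | E 12-19 | D 19-31 |
Completion: A=12  B=8  C=5  D=31  E=19
Turnaround(A) = completion − arrival = 12 − 3 = 9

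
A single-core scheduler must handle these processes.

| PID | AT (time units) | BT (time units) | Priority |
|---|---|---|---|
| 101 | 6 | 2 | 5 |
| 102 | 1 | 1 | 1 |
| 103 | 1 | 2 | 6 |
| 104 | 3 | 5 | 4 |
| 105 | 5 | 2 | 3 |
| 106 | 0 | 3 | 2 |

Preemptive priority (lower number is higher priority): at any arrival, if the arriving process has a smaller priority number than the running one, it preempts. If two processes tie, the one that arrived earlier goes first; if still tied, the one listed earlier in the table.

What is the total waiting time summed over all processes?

Timeline: | 106 0-1 | 102 1-2 | 106 2-4 | 104 4-5 | 105 5-7 | 104 7-11 | 101 11-13 | 103 13-15 |
Completion: 101=13  102=2  103=15  104=11  105=7  106=4
Turnaround (C−A): 101=7  102=1  103=14  104=8  105=2  106=4
Waiting = turnaround − burst: 101=5, 102=0, 103=12, 104=3, 105=0, 106=1
Total waiting = 5 + 0 + 12 + 3 + 0 + 1 = 21

21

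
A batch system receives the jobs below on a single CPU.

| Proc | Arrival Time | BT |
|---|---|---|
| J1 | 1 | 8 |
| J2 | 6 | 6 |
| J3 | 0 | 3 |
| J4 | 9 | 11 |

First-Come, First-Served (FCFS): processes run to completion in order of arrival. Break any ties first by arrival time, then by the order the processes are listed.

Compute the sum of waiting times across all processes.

15

Gantt: | J3 0-3 | J1 3-11 | J2 11-17 | J4 17-28 |
Completion: J1=11  J2=17  J3=3  J4=28
Waiting = turnaround − burst: J1=2, J2=5, J3=0, J4=8
Total waiting = 2 + 5 + 0 + 8 = 15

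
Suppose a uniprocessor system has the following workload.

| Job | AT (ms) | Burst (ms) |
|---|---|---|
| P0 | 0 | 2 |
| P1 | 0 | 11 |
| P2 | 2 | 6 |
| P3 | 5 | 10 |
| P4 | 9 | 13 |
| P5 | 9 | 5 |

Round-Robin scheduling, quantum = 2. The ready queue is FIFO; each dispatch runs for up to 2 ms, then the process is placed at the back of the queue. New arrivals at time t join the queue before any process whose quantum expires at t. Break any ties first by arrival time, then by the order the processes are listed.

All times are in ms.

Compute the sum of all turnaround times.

161

Schedule: | P0 0-2 | P1 2-4 | P2 4-6 | P1 6-8 | P3 8-10 | P2 10-12 | P1 12-14 | P4 14-16 | P5 16-18 | P3 18-20 | P2 20-22 | P1 22-24 | P4 24-26 | P5 26-28 | P3 28-30 | P1 30-32 | P4 32-34 | P5 34-35 | P3 35-37 | P1 37-38 | P4 38-40 | P3 40-42 | P4 42-47 |
Completion: P0=2  P1=38  P2=22  P3=42  P4=47  P5=35
Turnaround = completion − arrival: P0=2, P1=38, P2=20, P3=37, P4=38, P5=26
Total turnaround = 2 + 38 + 20 + 37 + 38 + 26 = 161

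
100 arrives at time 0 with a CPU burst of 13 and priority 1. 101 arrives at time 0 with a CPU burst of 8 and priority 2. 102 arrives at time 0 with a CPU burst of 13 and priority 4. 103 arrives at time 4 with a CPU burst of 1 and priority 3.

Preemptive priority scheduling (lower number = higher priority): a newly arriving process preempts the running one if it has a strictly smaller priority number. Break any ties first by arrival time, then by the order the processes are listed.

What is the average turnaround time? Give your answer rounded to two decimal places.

21.75

Gantt: | 100 0-13 | 101 13-21 | 103 21-22 | 102 22-35 |
Completion: 100=13  101=21  102=35  103=22
Turnaround (C−A): 100=13  101=21  102=35  103=18
Turnaround times: 100=13, 101=21, 102=35, 103=18
Average turnaround = (13+21+35+18) / 4 = 87/4 = 21.75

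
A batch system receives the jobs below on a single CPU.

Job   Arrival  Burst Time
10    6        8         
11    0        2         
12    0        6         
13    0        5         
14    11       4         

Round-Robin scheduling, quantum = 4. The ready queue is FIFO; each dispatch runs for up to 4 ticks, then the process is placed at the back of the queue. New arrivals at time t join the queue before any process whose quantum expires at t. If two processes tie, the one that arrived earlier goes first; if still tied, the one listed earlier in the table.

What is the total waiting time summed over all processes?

Timeline: | 11 0-2 | 12 2-6 | 13 6-10 | 10 10-14 | 12 14-16 | 13 16-17 | 14 17-21 | 10 21-25 |
Completion: 10=25  11=2  12=16  13=17  14=21
Turnaround (C−A): 10=19  11=2  12=16  13=17  14=10
Waiting = turnaround − burst: 10=11, 11=0, 12=10, 13=12, 14=6
Total waiting = 11 + 0 + 10 + 12 + 6 = 39

39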